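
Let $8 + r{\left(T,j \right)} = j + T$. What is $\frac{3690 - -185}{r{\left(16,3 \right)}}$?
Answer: $\frac{3875}{11} \approx 352.27$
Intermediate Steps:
$r{\left(T,j \right)} = -8 + T + j$ ($r{\left(T,j \right)} = -8 + \left(j + T\right) = -8 + \left(T + j\right) = -8 + T + j$)
$\frac{3690 - -185}{r{\left(16,3 \right)}} = \frac{3690 - -185}{-8 + 16 + 3} = \frac{3690 + 185}{11} = 3875 \cdot \frac{1}{11} = \frac{3875}{11}$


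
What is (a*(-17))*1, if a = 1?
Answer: -17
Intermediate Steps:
(a*(-17))*1 = (1*(-17))*1 = -17*1 = -17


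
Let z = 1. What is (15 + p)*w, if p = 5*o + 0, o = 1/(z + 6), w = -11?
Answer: -1210/7 ≈ -172.86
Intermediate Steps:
o = ⅐ (o = 1/(1 + 6) = 1/7 = ⅐ ≈ 0.14286)
p = 5/7 (p = 5*(⅐) + 0 = 5/7 + 0 = 5/7 ≈ 0.71429)
(15 + p)*w = (15 + 5/7)*(-11) = (110/7)*(-11) = -1210/7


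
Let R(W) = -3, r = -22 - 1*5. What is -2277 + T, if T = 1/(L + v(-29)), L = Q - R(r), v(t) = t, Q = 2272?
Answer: -5114141/2246 ≈ -2277.0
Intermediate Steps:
r = -27 (r = -22 - 5 = -27)
L = 2275 (L = 2272 - 1*(-3) = 2272 + 3 = 2275)
T = 1/2246 (T = 1/(2275 - 29) = 1/2246 ≈ 0.00044524)
-2277 + T = -2277 + 1/2246 = -5114141/2246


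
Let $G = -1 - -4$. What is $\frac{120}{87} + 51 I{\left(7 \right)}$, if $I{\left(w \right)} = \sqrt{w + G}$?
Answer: $\frac{40}{29} + 51 \sqrt{10} \approx 162.66$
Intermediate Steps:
$G = 3$ ($G = -1 + 4 = 3$)
$I{\left(w \right)} = \sqrt{3 + w}$ ($I{\left(w \right)} = \sqrt{w + 3} = \sqrt{3 + w}$)
$\frac{120}{87} + 51 I{\left(7 \right)} = \frac{120}{87} + 51 \sqrt{3 + 7} = 120 \cdot \frac{1}{87} + 51 \sqrt{10} = \frac{40}{29} + 51 \sqrt{10}$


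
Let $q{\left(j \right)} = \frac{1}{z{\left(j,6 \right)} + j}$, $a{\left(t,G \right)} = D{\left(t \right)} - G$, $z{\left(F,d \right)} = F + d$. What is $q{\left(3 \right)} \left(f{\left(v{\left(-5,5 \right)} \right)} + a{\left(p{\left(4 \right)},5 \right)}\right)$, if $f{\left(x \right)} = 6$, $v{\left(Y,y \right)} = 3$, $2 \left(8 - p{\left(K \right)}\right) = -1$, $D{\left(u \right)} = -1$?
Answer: $0$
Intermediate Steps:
$p{\left(K \right)} = \frac{17}{2}$ ($p{\left(K \right)} = 8 - - \frac{1}{2} = 8 + \frac{1}{2} = \frac{17}{2}$)
$a{\left(t,G \right)} = -1 - G$
$q{\left(j \right)} = \frac{1}{6 + 2 j}$ ($q{\left(j \right)} = \frac{1}{\left(j + 6\right) + j} = \frac{1}{\left(6 + j\right) + j} = \frac{1}{6 + 2 j}$)
$q{\left(3 \right)} \left(f{\left(v{\left(-5,5 \right)} \right)} + a{\left(p{\left(4 \right)},5 \right)}\right) = \frac{1}{2 \left(3 + 3\right)} \left(6 - 6\right) = \frac{1}{2 \cdot 6} \left(6 - 6\right) = \frac{1}{2} \cdot \frac{1}{6} \left(6 - 6\right) = \frac{1}{12} \cdot 0 = 0$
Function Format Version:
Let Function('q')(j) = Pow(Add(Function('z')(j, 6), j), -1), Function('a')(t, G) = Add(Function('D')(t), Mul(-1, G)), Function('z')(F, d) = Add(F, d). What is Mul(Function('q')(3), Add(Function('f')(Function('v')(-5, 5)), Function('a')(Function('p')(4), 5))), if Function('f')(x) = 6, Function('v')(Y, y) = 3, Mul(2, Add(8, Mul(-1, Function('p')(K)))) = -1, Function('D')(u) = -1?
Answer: 0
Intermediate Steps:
Function('p')(K) = Rational(17, 2) (Function('p')(K) = Add(8, Mul(Rational(-1, 2), -1)) = Add(8, Rational(1, 2)) = Rational(17, 2))
Function('a')(t, G) = Add(-1, Mul(-1, G))
Function('q')(j) = Pow(Add(6, Mul(2, j)), -1) (Function('q')(j) = Pow(Add(Add(j, 6), j), -1) = Pow(Add(Add(6, j), j), -1) = Pow(Add(6, Mul(2, j)), -1))
Mul(Function('q')(3), Add(Function('f')(Function('v')(-5, 5)), Function('a')(Function('p')(4), 5))) = Mul(Mul(Rational(1, 2), Pow(Add(3, 3), -1)), Add(6, Add(-1, Mul(-1, 5)))) = Mul(Mul(Rational(1, 2), Pow(6, -1)), Add(6, Add(-1, -5))) = Mul(Mul(Rational(1, 2), Rational(1, 6)), Add(6, -6)) = Mul(Rational(1, 12), 0) = 0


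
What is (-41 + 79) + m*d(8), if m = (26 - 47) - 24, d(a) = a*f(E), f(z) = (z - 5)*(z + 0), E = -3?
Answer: -8602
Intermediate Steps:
f(z) = z*(-5 + z) (f(z) = (-5 + z)*z = z*(-5 + z))
d(a) = 24*a (d(a) = a*(-3*(-5 - 3)) = a*(-3*(-8)) = a*24 = 24*a)
m = -45 (m = -21 - 24 = -45)
(-41 + 79) + m*d(8) = (-41 + 79) - 1080*8 = 38 - 45*192 = 38 - 8640 = -8602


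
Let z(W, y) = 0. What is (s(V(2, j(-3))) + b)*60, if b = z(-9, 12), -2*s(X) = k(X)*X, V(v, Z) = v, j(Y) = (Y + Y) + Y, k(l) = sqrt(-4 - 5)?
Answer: -180*I ≈ -180.0*I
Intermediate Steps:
k(l) = 3*I (k(l) = sqrt(-9) = 3*I)
j(Y) = 3*Y (j(Y) = 2*Y + Y = 3*Y)
s(X) = -3*I*X/2
b = 0
(s(V(2, j(-3))) + b)*60 = (-3/2*I*2 + 0)*60 = (-3*I + 0)*60 = -3*I*60 = -180*I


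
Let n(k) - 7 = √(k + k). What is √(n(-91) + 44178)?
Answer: √(44185 + I*√182) ≈ 210.2 + 0.0321*I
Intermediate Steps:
n(k) = 7 + √2*√k (n(k) = 7 + √(k + k) = 7 + √(2*k) = 7 + √2*√k)
√(n(-91) + 44178) = √((7 + √2*√(-91)) + 44178) = √((7 + √2*(I*√91)) + 44178) = √((7 + I*√182) + 44178) = √(44185 + I*√182)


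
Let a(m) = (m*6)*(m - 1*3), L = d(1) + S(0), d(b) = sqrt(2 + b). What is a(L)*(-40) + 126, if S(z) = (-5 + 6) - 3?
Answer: -2994 + 1680*sqrt(3) ≈ -84.155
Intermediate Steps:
S(z) = -2 (S(z) = 1 - 3 = -2)
L = -2 + sqrt(3) (L = sqrt(2 + 1) - 2 = sqrt(3) - 2 = -2 + sqrt(3) ≈ -0.26795)
a(m) = 6*m*(-3 + m) (a(m) = (6*m)*(m - 3) = (6*m)*(-3 + m) = 6*m*(-3 + m))
a(L)*(-40) + 126 = (6*(-2 + sqrt(3))*(-3 + (-2 + sqrt(3))))*(-40) + 126 = (6*(-2 + sqrt(3))*(-5 + sqrt(3)))*(-40) + 126 = (6*(-5 + sqrt(3))*(-2 + sqrt(3)))*(-40) + 126 = -240*(-5 + sqrt(3))*(-2 + sqrt(3)) + 126 = 126 - 240*(-5 + sqrt(3))*(-2 + sqrt(3))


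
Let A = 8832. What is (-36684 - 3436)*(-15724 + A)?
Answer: 276507040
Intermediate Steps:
(-36684 - 3436)*(-15724 + A) = (-36684 - 3436)*(-15724 + 8832) = -40120*(-6892) = 276507040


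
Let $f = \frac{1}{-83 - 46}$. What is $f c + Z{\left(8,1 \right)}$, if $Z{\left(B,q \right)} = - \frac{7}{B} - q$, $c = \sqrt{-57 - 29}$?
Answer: $- \frac{15}{8} - \frac{i \sqrt{86}}{129} \approx -1.875 - 0.071889 i$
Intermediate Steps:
$c = i \sqrt{86}$ ($c = \sqrt{-86} = i \sqrt{86} \approx 9.2736 i$)
$Z{\left(B,q \right)} = - q - \frac{7}{B}$
$f = - \frac{1}{129}$ ($f = \frac{1}{-129} = - \frac{1}{129} \approx -0.0077519$)
$f c + Z{\left(8,1 \right)} = - \frac{i \sqrt{86}}{129} - \left(1 + \frac{7}{8}\right) = - \frac{i \sqrt{86}}{129} - \frac{15}{8} = - \frac{15}{8} - \frac{i \sqrt{86}}{129}$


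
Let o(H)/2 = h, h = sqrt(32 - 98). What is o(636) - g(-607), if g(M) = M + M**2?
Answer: -367842 + 2*I*sqrt(66) ≈ -3.6784e+5 + 16.248*I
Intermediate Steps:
h = I*sqrt(66) (h = sqrt(-66) = I*sqrt(66) ≈ 8.124*I)
o(H) = 2*I*sqrt(66) (o(H) = 2*(I*sqrt(66)) = 2*I*sqrt(66))
o(636) - g(-607) = 2*I*sqrt(66) - (-607)*(1 - 607) = 2*I*sqrt(66) - (-607)*(-606) = 2*I*sqrt(66) - 1*367842 = 2*I*sqrt(66) - 367842 = -367842 + 2*I*sqrt(66)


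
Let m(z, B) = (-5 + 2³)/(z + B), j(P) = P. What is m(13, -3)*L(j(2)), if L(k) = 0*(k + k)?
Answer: 0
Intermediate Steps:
L(k) = 0 (L(k) = 0*(2*k) = 0)
m(z, B) = 3/(B + z) (m(z, B) = (-5 + 8)/(B + z) = 3/(B + z))
m(13, -3)*L(j(2)) = (3/(-3 + 13))*0 = (3/10)*0 = 0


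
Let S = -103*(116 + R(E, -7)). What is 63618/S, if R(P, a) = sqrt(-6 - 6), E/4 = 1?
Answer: -1844922/346801 + 31809*I*sqrt(3)/346801 ≈ -5.3198 + 0.15887*I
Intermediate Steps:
E = 4 (E = 4*1 = 4)
R(P, a) = 2*I*sqrt(3) (R(P, a) = sqrt(-12) = 2*I*sqrt(3))
S = -11948 - 206*I*sqrt(3) (S = -103*(116 + 2*I*sqrt(3)) = -11948 - 206*I*sqrt(3) ≈ -11948.0 - 356.8*I)
63618/S = 63618/(-11948 - 206*I*sqrt(3))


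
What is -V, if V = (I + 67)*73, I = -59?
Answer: -584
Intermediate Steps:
V = 584 (V = (-59 + 67)*73 = 8*73 = 584)
-V = -1*584 = -584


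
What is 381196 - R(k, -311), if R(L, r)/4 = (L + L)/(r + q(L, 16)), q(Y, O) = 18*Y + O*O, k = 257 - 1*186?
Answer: 466202140/1223 ≈ 3.8120e+5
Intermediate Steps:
k = 71 (k = 257 - 186 = 71)
q(Y, O) = O² + 18*Y (q(Y, O) = 18*Y + O² = O² + 18*Y)
R(L, r) = 8*L/(256 + r + 18*L) (R(L, r) = 4*((L + L)/(r + (16² + 18*L))) = 4*((2*L)/(r + (256 + 18*L))) = 4*((2*L)/(256 + r + 18*L)) = 4*(2*L/(256 + r + 18*L)) = 8*L/(256 + r + 18*L))
381196 - R(k, -311) = 381196 - 8*71/(256 - 311 + 18*71) = 381196 - 8*71/(256 - 311 + 1278) = 381196 - 8*71/1223 = 381196 - 1*568/1223 = 381196 - 568/1223 = 466202140/1223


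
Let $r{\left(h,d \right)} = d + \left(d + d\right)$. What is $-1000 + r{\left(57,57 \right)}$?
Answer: $-829$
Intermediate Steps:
$r{\left(h,d \right)} = 3 d$ ($r{\left(h,d \right)} = d + 2 d = 3 d$)
$-1000 + r{\left(57,57 \right)} = -1000 + 3 \cdot 57 = -1000 + 171 = -829$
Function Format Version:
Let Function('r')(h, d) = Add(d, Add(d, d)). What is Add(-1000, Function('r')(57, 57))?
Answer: -829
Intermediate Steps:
Function('r')(h, d) = Mul(3, d) (Function('r')(h, d) = Add(d, Mul(2, d)) = Mul(3, d))
Add(-1000, Function('r')(57, 57)) = Add(-1000, Mul(3, 57)) = Add(-1000, 171) = -829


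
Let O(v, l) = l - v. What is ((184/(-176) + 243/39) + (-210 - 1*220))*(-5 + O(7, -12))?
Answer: 1457964/143 ≈ 10196.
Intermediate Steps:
((184/(-176) + 243/39) + (-210 - 1*220))*(-5 + O(7, -12)) = ((184/(-176) + 243/39) + (-210 - 1*220))*(-5 + (-12 - 1*7)) = ((184*(-1/176) + 243*(1/39)) + (-210 - 220))*(-5 + (-12 - 7)) = ((-23/22 + 81/13) - 430)*(-5 - 19) = (1483/286 - 430)*(-24) = -121497/286*(-24) = 1457964/143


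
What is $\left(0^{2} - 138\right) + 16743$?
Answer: $16605$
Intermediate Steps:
$\left(0^{2} - 138\right) + 16743 = \left(0 - 138\right) + 16743 = -138 + 16743 = 16605$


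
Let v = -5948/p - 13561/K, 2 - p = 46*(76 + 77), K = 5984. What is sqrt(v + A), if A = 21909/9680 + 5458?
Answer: sqrt(945007896325254670)/13157320 ≈ 73.884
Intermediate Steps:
p = -7036 (p = 2 - 46*(76 + 77) = 2 - 46*153 = 2 - 1*7038 = 2 - 7038 = -7036)
A = 52855349/9680 (A = 21909*(1/9680) + 5458 = 21909/9680 + 5458 = 52855349/9680 ≈ 5460.3)
v = -14955591/10525856 (v = -5948/(-7036) - 13561/5984 = -5948*(-1/7036) - 13561*1/5984 = 1487/1759 - 13561/5984 = -14955591/10525856 ≈ -1.4208)
sqrt(v + A) = sqrt(-14955591/10525856 + 52855349/9680) = sqrt(3160244444789/578922080) = sqrt(945007896325254670)/13157320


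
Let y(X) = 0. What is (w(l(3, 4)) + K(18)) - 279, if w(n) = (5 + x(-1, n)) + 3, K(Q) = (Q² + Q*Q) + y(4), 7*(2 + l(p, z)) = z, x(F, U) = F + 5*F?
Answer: 371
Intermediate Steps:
x(F, U) = 6*F
l(p, z) = -2 + z/7
K(Q) = 2*Q² (K(Q) = (Q² + Q*Q) + 0 = (Q² + Q²) + 0 = 2*Q² + 0 = 2*Q²)
w(n) = 2 (w(n) = (5 + 6*(-1)) + 3 = (5 - 6) + 3 = -1 + 3 = 2)
(w(l(3, 4)) + K(18)) - 279 = (2 + 2*18²) - 279 = (2 + 2*324) - 279 = (2 + 648) - 279 = 650 - 279 = 371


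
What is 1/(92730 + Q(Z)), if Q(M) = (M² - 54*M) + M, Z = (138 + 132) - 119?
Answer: 1/107528 ≈ 9.2999e-6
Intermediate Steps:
Z = 151 (Z = 270 - 119 = 151)
Q(M) = M² - 53*M
1/(92730 + Q(Z)) = 1/(92730 + 151*(-53 + 151)) = 1/(92730 + 151*98) = 1/(92730 + 14798) = 1/107528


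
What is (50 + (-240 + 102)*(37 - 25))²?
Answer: 2579236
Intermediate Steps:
(50 + (-240 + 102)*(37 - 25))² = (50 - 138*12)² = (50 - 1656)² = (-1606)² = 2579236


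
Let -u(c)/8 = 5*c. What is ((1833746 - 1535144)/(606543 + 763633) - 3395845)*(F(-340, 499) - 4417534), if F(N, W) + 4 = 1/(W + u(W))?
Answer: 200004440683389380404121/13332497568 ≈ 1.5001e+13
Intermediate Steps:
u(c) = -40*c
F(N, W) = -4 - 1/(39*W) (F(N, W) = -4 + 1/(W - 40*W) = -4 + 1/(-39*W) = -4 - 1/(39*W))
((1833746 - 1535144)/(606543 + 763633) - 3395845)*(F(-340, 499) - 4417534) = ((1833746 - 1535144)/(606543 + 763633) - 3395845)*((-4 - 1/39/499) - 4417534) = (298602/1370176 - 3395845)*((-4 - 1/39*1/499) - 4417534) = (298602*(1/1370176) - 3395845)*((-4 - 1/19461) - 4417534) = (149301/685088 - 3395845)*(-77845/19461 - 4417534) = -2326452510059/685088*(-85969707019/19461) = 200004440683389380404121/13332497568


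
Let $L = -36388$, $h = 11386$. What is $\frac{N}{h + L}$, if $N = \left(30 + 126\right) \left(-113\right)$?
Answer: $\frac{2938}{4167} \approx 0.70506$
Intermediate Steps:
$N = -17628$ ($N = 156 \left(-113\right) = -17628$)
$\frac{N}{h + L} = - \frac{17628}{11386 - 36388} = - \frac{17628}{-25002} = \left(-17628\right) \left(- \frac{1}{25002}\right) = \frac{2938}{4167}$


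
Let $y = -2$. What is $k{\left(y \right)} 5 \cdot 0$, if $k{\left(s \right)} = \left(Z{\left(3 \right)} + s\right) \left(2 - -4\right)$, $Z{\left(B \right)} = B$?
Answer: $0$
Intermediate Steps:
$k{\left(s \right)} = 18 + 6 s$ ($k{\left(s \right)} = \left(3 + s\right) \left(2 - -4\right) = \left(3 + s\right) \left(2 + 4\right) = \left(3 + s\right) 6 = 18 + 6 s$)
$k{\left(y \right)} 5 \cdot 0 = \left(18 + 6 \left(-2\right)\right) 5 \cdot 0 = \left(18 - 12\right) 5 \cdot 0 = 6 \cdot 5 \cdot 0 = 30 \cdot 0 = 0$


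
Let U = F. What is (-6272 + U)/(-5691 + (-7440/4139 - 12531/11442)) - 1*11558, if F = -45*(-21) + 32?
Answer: -1038802869376072/89884621649 ≈ -11557.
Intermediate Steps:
F = 977 (F = 945 + 32 = 977)
U = 977
(-6272 + U)/(-5691 + (-7440/4139 - 12531/11442)) - 1*11558 = (-6272 + 977)/(-5691 + (-7440/4139 - 12531/11442)) - 1*11558 = -5295/(-5691 + (-7440*1/4139 - 12531*1/11442)) - 11558 = -5295/(-5691 + (-7440/4139 - 4177/3814)) - 11558 = -5295/(-5691 - 45664763/15786146) - 11558 = -5295/(-89884621649/15786146) - 11558 = -5295*(-15786146/89884621649) - 11558 = 83587643070/89884621649 - 11558 = -1038802869376072/89884621649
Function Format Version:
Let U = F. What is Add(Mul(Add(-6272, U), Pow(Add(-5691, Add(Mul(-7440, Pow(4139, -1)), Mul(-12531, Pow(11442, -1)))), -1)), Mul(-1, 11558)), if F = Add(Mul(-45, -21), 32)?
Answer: Rational(-1038802869376072, 89884621649) ≈ -11557.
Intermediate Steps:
F = 977 (F = Add(945, 32) = 977)
U = 977
Add(Mul(Add(-6272, U), Pow(Add(-5691, Add(Mul(-7440, Pow(4139, -1)), Mul(-12531, Pow(11442, -1)))), -1)), Mul(-1, 11558)) = Add(Mul(Add(-6272, 977), Pow(Add(-5691, Add(Mul(-7440, Pow(4139, -1)), Mul(-12531, Pow(11442, -1)))), -1)), Mul(-1, 11558)) = Add(Mul(-5295, Pow(Add(-5691, Add(Mul(-7440, Rational(1, 4139)), Mul(-12531, Rational(1, 11442)))), -1)), -11558) = Add(Mul(-5295, Pow(Add(-5691, Add(Rational(-7440, 4139), Rational(-4177, 3814))), -1)), -11558) = Add(Mul(-5295, Pow(Add(-5691, Rational(-45664763, 15786146)), -1)), -11558) = Add(Mul(-5295, Pow(Rational(-89884621649, 15786146), -1)), -11558) = Add(Mul(-5295, Rational(-15786146, 89884621649)), -11558) = Add(Rational(83587643070, 89884621649), -11558) = Rational(-1038802869376072, 89884621649)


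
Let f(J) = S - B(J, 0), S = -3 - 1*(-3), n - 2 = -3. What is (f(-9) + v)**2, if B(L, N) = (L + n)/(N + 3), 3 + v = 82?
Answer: 61009/9 ≈ 6778.8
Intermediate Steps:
n = -1 (n = 2 - 3 = -1)
v = 79 (v = -3 + 82 = 79)
B(L, N) = (-1 + L)/(3 + N) (B(L, N) = (L - 1)/(N + 3) = (-1 + L)/(3 + N))
S = 0 (S = -3 + 3 = 0)
f(J) = 1/3 - J/3 (f(J) = 0 - (-1 + J)/(3 + 0) = 0 - (-1 + J)/3 = 0 - (-1/3 + J/3) = 0 + (1/3 - J/3) = 1/3 - J/3)
(f(-9) + v)**2 = ((1/3 - 1/3*(-9)) + 79)**2 = ((1/3 + 3) + 79)**2 = (10/3 + 79)**2 = (247/3)**2 = 61009/9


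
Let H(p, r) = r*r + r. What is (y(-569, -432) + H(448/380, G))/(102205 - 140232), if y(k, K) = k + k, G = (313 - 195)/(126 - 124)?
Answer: -2402/38027 ≈ -0.063166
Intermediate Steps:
G = 59 (G = 118/2 = 118*(½) = 59)
H(p, r) = r + r² (H(p, r) = r² + r = r + r²)
y(k, K) = 2*k
(y(-569, -432) + H(448/380, G))/(102205 - 140232) = (2*(-569) + 59*(1 + 59))/(102205 - 140232) = (-1138 + 59*60)/(-38027) = (-1138 + 3540)*(-1/38027) = 2402*(-1/38027) = -2402/38027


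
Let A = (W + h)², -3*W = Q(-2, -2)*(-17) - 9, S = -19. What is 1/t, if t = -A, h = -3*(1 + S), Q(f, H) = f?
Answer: -9/18769 ≈ -0.00047951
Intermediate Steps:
W = -25/3 (W = -(-2*(-17) - 9)/3 = -(34 - 9)/3 = -⅓*25 = -25/3 ≈ -8.3333)
h = 54 (h = -3*(1 - 19) = -3*(-18) = 54)
A = 18769/9 (A = (-25/3 + 54)² = (137/3)² = 18769/9 ≈ 2085.4)
t = -18769/9 (t = -1*18769/9 = -18769/9 ≈ -2085.4)
1/t = 1/(-18769/9) = -9/18769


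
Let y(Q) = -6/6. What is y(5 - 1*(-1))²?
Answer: 1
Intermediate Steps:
y(Q) = -1 (y(Q) = -6*⅙ = -1)
y(5 - 1*(-1))² = (-1)² = 1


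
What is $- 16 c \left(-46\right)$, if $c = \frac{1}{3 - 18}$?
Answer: $- \frac{736}{15} \approx -49.067$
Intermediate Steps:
$c = - \frac{1}{15}$ ($c = \frac{1}{-15} = - \frac{1}{15} \approx -0.066667$)
$- 16 c \left(-46\right) = \left(-16\right) \left(- \frac{1}{15}\right) \left(-46\right) = \frac{16}{15} \left(-46\right) = - \frac{736}{15}$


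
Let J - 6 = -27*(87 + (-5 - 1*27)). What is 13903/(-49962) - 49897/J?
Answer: 274710153/8210422 ≈ 33.459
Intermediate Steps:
J = -1479 (J = 6 - 27*(87 + (-5 - 1*27)) = 6 - 27*(87 + (-5 - 27)) = 6 - 27*(87 - 32) = 6 - 27*55 = 6 - 1485 = -1479)
13903/(-49962) - 49897/J = 13903/(-49962) - 49897/(-1479) = 13903*(-1/49962) - 49897*(-1/1479) = -13903/49962 + 49897/1479 = 274710153/8210422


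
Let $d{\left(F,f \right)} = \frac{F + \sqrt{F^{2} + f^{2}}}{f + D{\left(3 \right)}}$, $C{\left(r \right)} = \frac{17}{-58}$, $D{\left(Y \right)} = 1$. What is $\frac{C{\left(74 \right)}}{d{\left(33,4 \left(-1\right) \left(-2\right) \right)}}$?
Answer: $\frac{5049}{3712} - \frac{153 \sqrt{1153}}{3712} \approx -0.039398$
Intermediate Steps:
$C{\left(r \right)} = - \frac{17}{58}$ ($C{\left(r \right)} = 17 \left(- \frac{1}{58}\right) = - \frac{17}{58}$)
$d{\left(F,f \right)} = \frac{F + \sqrt{F^{2} + f^{2}}}{1 + f}$ ($d{\left(F,f \right)} = \frac{F + \sqrt{F^{2} + f^{2}}}{f + 1} = \frac{F + \sqrt{F^{2} + f^{2}}}{1 + f}$)
$\frac{C{\left(74 \right)}}{d{\left(33,4 \left(-1\right) \left(-2\right) \right)}} = - \frac{17}{58 \frac{33 + \sqrt{33^{2} + \left(4 \left(-1\right) \left(-2\right)\right)^{2}}}{1 + 4 \left(-1\right) \left(-2\right)}} = - \frac{17}{58 \frac{33 + \sqrt{1089 + \left(\left(-4\right) \left(-2\right)\right)^{2}}}{1 - -8}} = - \frac{17}{58 \frac{33 + \sqrt{1089 + 8^{2}}}{1 + 8}} = - \frac{17}{58 \frac{33 + \sqrt{1089 + 64}}{9}} = - \frac{17}{58 \frac{33 + \sqrt{1153}}{9}} = - \frac{17}{58 \left(\frac{11}{3} + \frac{\sqrt{1153}}{9}\right)}$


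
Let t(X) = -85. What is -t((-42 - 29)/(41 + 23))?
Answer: 85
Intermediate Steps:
-t((-42 - 29)/(41 + 23)) = -1*(-85) = 85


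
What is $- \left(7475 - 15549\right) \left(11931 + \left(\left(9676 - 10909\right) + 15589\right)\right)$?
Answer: $212241238$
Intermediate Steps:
$- \left(7475 - 15549\right) \left(11931 + \left(\left(9676 - 10909\right) + 15589\right)\right) = - \left(-8074\right) \left(11931 + \left(-1233 + 15589\right)\right) = - \left(-8074\right) \left(11931 + 14356\right) = - \left(-8074\right) 26287 = \left(-1\right) \left(-212241238\right) = 212241238$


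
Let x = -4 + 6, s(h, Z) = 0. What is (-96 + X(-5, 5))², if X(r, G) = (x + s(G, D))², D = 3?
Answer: 8464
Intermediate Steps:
x = 2
X(r, G) = 4 (X(r, G) = (2 + 0)² = 2² = 4)
(-96 + X(-5, 5))² = (-96 + 4)² = (-92)² = 8464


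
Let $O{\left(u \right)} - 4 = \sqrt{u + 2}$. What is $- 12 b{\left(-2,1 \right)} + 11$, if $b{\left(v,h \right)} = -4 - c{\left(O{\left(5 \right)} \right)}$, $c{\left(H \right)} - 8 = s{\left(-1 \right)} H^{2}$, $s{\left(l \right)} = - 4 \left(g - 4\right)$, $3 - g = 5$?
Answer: $6779 + 2304 \sqrt{7} \approx 12875.0$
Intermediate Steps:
$g = -2$ ($g = 3 - 5 = -2$)
$O{\left(u \right)} = 4 + \sqrt{2 + u}$ ($O{\left(u \right)} = 4 + \sqrt{u + 2} = 4 + \sqrt{2 + u}$)
$s{\left(l \right)} = 24$ ($s{\left(l \right)} = - 4 \left(-2 - 4\right) = \left(-4\right) \left(-6\right) = 24$)
$c{\left(H \right)} = 8 + 24 H^{2}$
$b{\left(v,h \right)} = -12 - 24 \left(4 + \sqrt{7}\right)^{2}$ ($b{\left(v,h \right)} = -4 - \left(8 + 24 \left(4 + \sqrt{2 + 5}\right)^{2}\right) = -4 - \left(8 + 24 \left(4 + \sqrt{7}\right)^{2}\right) = -12 - 24 \left(4 + \sqrt{7}\right)^{2}$)
$- 12 b{\left(-2,1 \right)} + 11 = - 12 \left(-564 - 192 \sqrt{7}\right) + 11 = \left(6768 + 2304 \sqrt{7}\right) + 11 = 6779 + 2304 \sqrt{7}$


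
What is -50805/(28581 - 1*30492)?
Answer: 16935/637 ≈ 26.586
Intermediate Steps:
-50805/(28581 - 1*30492) = -50805/(28581 - 30492) = -50805/(-1911) = -50805*(-1/1911) = 16935/637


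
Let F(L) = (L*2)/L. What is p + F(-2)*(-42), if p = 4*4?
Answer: -68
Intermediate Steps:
p = 16
F(L) = 2 (F(L) = (2*L)/L = 2)
p + F(-2)*(-42) = 16 + 2*(-42) = 16 - 84 = -68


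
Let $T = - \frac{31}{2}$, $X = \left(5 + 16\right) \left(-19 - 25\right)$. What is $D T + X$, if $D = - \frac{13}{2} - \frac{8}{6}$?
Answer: $- \frac{9631}{12} \approx -802.58$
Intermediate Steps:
$X = -924$ ($X = 21 \left(-44\right) = -924$)
$D = - \frac{47}{6}$ ($D = \left(-13\right) \frac{1}{2} - \frac{4}{3} = - \frac{13}{2} - \frac{4}{3} = - \frac{47}{6} \approx -7.8333$)
$T = - \frac{31}{2}$ ($T = \left(-31\right) \frac{1}{2} = - \frac{31}{2} \approx -15.5$)
$D T + X = \left(- \frac{47}{6}\right) \left(- \frac{31}{2}\right) - 924 = \frac{1457}{12} - 924 = - \frac{9631}{12}$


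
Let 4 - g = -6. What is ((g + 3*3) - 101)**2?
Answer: 6724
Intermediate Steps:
g = 10 (g = 4 - 1*(-6) = 4 + 6 = 10)
((g + 3*3) - 101)**2 = ((10 + 3*3) - 101)**2 = ((10 + 9) - 101)**2 = (19 - 101)**2 = (-82)**2 = 6724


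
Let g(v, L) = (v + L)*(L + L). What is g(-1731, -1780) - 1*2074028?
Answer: 10425132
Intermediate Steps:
g(v, L) = 2*L*(L + v) (g(v, L) = (L + v)*(2*L) = 2*L*(L + v))
g(-1731, -1780) - 1*2074028 = 2*(-1780)*(-1780 - 1731) - 1*2074028 = 2*(-1780)*(-3511) - 2074028 = 12499160 - 2074028 = 10425132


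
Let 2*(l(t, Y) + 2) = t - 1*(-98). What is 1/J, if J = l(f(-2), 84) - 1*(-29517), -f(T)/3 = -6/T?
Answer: 2/59119 ≈ 3.3830e-5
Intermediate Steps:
f(T) = 18/T (f(T) = -(-18)/T = 18/T)
l(t, Y) = 47 + t/2 (l(t, Y) = -2 + (t - 1*(-98))/2 = -2 + (t + 98)/2 = -2 + (98 + t)/2 = -2 + (49 + t/2) = 47 + t/2)
J = 59119/2 (J = (47 + (18/(-2))/2) - 1*(-29517) = (47 + (18*(-½))/2) + 29517 = (47 + (½)*(-9)) + 29517 = (47 - 9/2) + 29517 = 85/2 + 29517 = 59119/2 ≈ 29560.)
1/J = 1/(59119/2) = 2/59119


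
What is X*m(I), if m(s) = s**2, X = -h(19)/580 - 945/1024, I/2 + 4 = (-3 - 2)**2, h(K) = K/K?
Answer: -60540921/37120 ≈ -1631.0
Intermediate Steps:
h(K) = 1
I = 42 (I = -8 + 2*(-3 - 2)**2 = -8 + 2*(-5)**2 = -8 + 2*25 = -8 + 50 = 42)
X = -137281/148480 (X = -1*1/580 - 945/1024 = -1*1/580 - 945*1/1024 = -1/580 - 945/1024 = -137281/148480 ≈ -0.92458)
X*m(I) = -137281/148480*42**2 = -137281/148480*1764 = -60540921/37120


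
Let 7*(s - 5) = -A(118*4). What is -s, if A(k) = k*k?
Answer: 222749/7 ≈ 31821.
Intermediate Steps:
A(k) = k²
s = -222749/7 (s = 5 + (-(118*4)²)/7 = 5 + (-1*472²)/7 = 5 + (-1*222784)/7 = 5 + (⅐)*(-222784) = 5 - 222784/7 = -222749/7 ≈ -31821.)
-s = -1*(-222749/7) = 222749/7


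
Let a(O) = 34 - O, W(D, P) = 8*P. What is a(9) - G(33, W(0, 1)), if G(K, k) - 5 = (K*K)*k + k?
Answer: -8700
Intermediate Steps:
G(K, k) = 5 + k + k*K² (G(K, k) = 5 + ((K*K)*k + k) = 5 + (K²*k + k) = 5 + (k*K² + k) = 5 + (k + k*K²) = 5 + k + k*K²)
a(9) - G(33, W(0, 1)) = (34 - 1*9) - (5 + 8*1 + (8*1)*33²) = (34 - 9) - (5 + 8 + 8*1089) = 25 - (5 + 8 + 8712) = 25 - 1*8725 = 25 - 8725 = -8700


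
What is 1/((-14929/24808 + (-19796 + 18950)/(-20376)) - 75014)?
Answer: -7020664/526652022709 ≈ -1.3331e-5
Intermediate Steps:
1/((-14929/24808 + (-19796 + 18950)/(-20376)) - 75014) = 1/((-14929*1/24808 - 846*(-1/20376)) - 75014) = 1/((-14929/24808 + 47/1132) - 75014) = 1/(-3933413/7020664 - 75014) = 1/(-526652022709/7020664) = -7020664/526652022709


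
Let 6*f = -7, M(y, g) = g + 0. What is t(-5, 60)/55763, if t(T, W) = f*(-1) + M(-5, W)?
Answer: 367/334578 ≈ 0.0010969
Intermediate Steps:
M(y, g) = g
f = -7/6 (f = (⅙)*(-7) = -7/6 ≈ -1.1667)
t(T, W) = 7/6 + W (t(T, W) = -7/6*(-1) + W = 7/6 + W)
t(-5, 60)/55763 = (7/6 + 60)/55763 = (367/6)*(1/55763) = 367/334578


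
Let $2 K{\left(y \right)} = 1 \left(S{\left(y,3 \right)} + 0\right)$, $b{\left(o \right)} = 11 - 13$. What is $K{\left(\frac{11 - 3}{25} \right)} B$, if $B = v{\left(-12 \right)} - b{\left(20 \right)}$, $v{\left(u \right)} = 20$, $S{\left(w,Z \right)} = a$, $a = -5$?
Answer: $-55$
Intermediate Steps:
$b{\left(o \right)} = -2$
$S{\left(w,Z \right)} = -5$
$B = 22$ ($B = 20 - -2 = 20 + 2 = 22$)
$K{\left(y \right)} = - \frac{5}{2}$ ($K{\left(y \right)} = \frac{1 \left(-5 + 0\right)}{2} = \frac{1 \left(-5\right)}{2} = \frac{1}{2} \left(-5\right) = - \frac{5}{2}$)
$K{\left(\frac{11 - 3}{25} \right)} B = \left(- \frac{5}{2}\right) 22 = -55$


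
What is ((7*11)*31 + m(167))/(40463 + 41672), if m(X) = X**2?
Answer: 30276/82135 ≈ 0.36861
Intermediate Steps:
((7*11)*31 + m(167))/(40463 + 41672) = ((7*11)*31 + 167**2)/(40463 + 41672) = (77*31 + 27889)/82135 = (2387 + 27889)*(1/82135) = 30276*(1/82135) = 30276/82135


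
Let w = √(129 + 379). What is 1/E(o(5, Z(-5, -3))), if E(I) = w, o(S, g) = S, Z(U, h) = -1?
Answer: √127/254 ≈ 0.044368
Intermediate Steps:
w = 2*√127 (w = √508 = 2*√127 ≈ 22.539)
E(I) = 2*√127
1/E(o(5, Z(-5, -3))) = 1/(2*√127) = √127/254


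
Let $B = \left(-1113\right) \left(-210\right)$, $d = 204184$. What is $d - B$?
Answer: $-29546$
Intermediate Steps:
$B = 233730$
$d - B = 204184 - 233730 = -29546$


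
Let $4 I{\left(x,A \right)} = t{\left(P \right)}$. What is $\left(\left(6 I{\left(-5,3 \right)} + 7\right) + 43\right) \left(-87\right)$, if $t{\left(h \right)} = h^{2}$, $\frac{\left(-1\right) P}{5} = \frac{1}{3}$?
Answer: $- \frac{9425}{2} \approx -4712.5$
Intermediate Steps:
$P = - \frac{5}{3} \approx -1.6667$
$I{\left(x,A \right)} = \frac{25}{36}$ ($I{\left(x,A \right)} = \frac{\left(- \frac{5}{3}\right)^{2}}{4} = \frac{1}{4} \cdot \frac{25}{9} = \frac{25}{36}$)
$\left(\left(6 I{\left(-5,3 \right)} + 7\right) + 43\right) \left(-87\right) = \left(\left(6 \cdot \frac{25}{36} + 7\right) + 43\right) \left(-87\right) = \left(\left(\frac{25}{6} + 7\right) + 43\right) \left(-87\right) = \left(\frac{67}{6} + 43\right) \left(-87\right) = \frac{325}{6} \left(-87\right) = - \frac{9425}{2}$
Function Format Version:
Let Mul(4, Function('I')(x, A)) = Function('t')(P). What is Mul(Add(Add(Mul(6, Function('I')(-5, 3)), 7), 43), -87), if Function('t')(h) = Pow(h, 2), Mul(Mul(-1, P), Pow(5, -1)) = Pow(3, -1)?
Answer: Rational(-9425, 2) ≈ -4712.5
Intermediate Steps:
P = Rational(-5, 3) (P = Mul(-5, Pow(3, -1)) = Mul(-5, Rational(1, 3)) = Rational(-5, 3) ≈ -1.6667)
Function('I')(x, A) = Rational(25, 36) (Function('I')(x, A) = Mul(Rational(1, 4), Pow(Rational(-5, 3), 2)) = Mul(Rational(1, 4), Rational(25, 9)) = Rational(25, 36))
Mul(Add(Add(Mul(6, Function('I')(-5, 3)), 7), 43), -87) = Mul(Add(Add(Mul(6, Rational(25, 36)), 7), 43), -87) = Mul(Add(Add(Rational(25, 6), 7), 43), -87) = Mul(Add(Rational(67, 6), 43), -87) = Mul(Rational(325, 6), -87) = Rational(-9425, 2)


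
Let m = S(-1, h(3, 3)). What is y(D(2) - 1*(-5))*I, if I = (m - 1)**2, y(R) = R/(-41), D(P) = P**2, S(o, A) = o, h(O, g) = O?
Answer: -36/41 ≈ -0.87805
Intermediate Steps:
m = -1
y(R) = -R/41 (y(R) = R*(-1/41) = -R/41)
I = 4 (I = (-1 - 1)**2 = (-2)**2 = 4)
y(D(2) - 1*(-5))*I = -(2**2 - 1*(-5))/41*4 = -(4 + 5)/41*4 = -1/41*9*4 = -9/41*4 = -36/41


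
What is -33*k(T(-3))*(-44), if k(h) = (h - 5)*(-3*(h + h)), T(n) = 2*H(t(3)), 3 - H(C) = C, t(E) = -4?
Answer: -1097712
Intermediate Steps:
H(C) = 3 - C
T(n) = 14 (T(n) = 2*(3 - 1*(-4)) = 2*(3 + 4) = 2*7 = 14)
k(h) = -6*h*(-5 + h) (k(h) = (-5 + h)*(-6*h) = -6*h*(-5 + h))
-33*k(T(-3))*(-44) = -198*14*(5 - 1*14)*(-44) = -198*14*(5 - 14)*(-44) = -198*14*(-9)*(-44) = -33*(-756)*(-44) = 24948*(-44) = -1097712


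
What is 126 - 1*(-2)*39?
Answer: 204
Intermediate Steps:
126 - 1*(-2)*39 = 126 + 2*39 = 126 + 78 = 204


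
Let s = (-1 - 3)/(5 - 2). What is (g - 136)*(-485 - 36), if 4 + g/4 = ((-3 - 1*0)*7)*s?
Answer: 20840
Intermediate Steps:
s = -4/3 ≈ -1.3333
g = 96 (g = -16 + 4*(((-3 - 1*0)*7)*(-4/3)) = -16 + 4*(((-3 + 0)*7)*(-4/3)) = -16 + 4*(-3*7*(-4/3)) = -16 + 4*(-21*(-4/3)) = -16 + 4*28 = -16 + 112 = 96)
(g - 136)*(-485 - 36) = (96 - 136)*(-485 - 36) = -40*(-521) = 20840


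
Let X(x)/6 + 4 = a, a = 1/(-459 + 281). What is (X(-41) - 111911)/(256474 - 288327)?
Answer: 9962218/2834917 ≈ 3.5141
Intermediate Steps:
a = -1/178 (a = 1/(-178) = -1/178 ≈ -0.0056180)
X(x) = -2139/89 (X(x) = -24 + 6*(-1/178) = -24 - 3/89 = -2139/89)
(X(-41) - 111911)/(256474 - 288327) = (-2139/89 - 111911)/(256474 - 288327) = -9962218/89/(-31853) = -9962218/89*(-1/31853) = 9962218/2834917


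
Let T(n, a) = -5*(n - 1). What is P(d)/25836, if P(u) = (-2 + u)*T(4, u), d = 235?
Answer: -1165/8612 ≈ -0.13528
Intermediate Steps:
T(n, a) = 5 - 5*n (T(n, a) = -5*(-1 + n) = 5 - 5*n)
P(u) = 30 - 15*u (P(u) = (-2 + u)*(5 - 5*4) = (-2 + u)*(5 - 20) = (-2 + u)*(-15) = 30 - 15*u)
P(d)/25836 = (30 - 15*235)/25836 = (30 - 3525)*(1/25836) = -3495*1/25836 = -1165/8612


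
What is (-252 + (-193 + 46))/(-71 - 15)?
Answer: 399/86 ≈ 4.6395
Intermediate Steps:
(-252 + (-193 + 46))/(-71 - 15) = (-252 - 147)/(-86) = -1/86*(-399) = 399/86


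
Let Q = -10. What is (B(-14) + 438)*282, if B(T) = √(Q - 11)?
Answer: 123516 + 282*I*√21 ≈ 1.2352e+5 + 1292.3*I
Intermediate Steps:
B(T) = I*√21 (B(T) = √(-10 - 11) = √(-21) = I*√21)
(B(-14) + 438)*282 = (I*√21 + 438)*282 = (438 + I*√21)*282 = 123516 + 282*I*√21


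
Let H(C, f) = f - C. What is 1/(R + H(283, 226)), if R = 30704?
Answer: 1/30647 ≈ 3.2630e-5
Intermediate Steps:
1/(R + H(283, 226)) = 1/(30704 + (226 - 1*283)) = 1/(30704 + (226 - 283)) = 1/(30704 - 57) = 1/30647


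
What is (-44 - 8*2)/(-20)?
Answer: 3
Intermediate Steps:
(-44 - 8*2)/(-20) = -(-44 - 16)/20 = -1/20*(-60) = 3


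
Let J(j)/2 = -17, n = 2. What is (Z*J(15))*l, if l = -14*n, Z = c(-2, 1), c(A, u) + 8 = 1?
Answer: -6664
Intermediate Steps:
c(A, u) = -7 (c(A, u) = -8 + 1 = -7)
J(j) = -34 (J(j) = 2*(-17) = -34)
Z = -7
l = -28 (l = -14*2 = -28)
(Z*J(15))*l = -7*(-34)*(-28) = 238*(-28) = -6664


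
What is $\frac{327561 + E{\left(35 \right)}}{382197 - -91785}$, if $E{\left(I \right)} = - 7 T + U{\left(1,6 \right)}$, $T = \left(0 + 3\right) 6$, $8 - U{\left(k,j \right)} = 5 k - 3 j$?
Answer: $\frac{54576}{78997} \approx 0.69086$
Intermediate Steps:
$U{\left(k,j \right)} = 8 - 5 k + 3 j$ ($U{\left(k,j \right)} = 8 - \left(5 k - 3 j\right) = 8 - \left(- 3 j + 5 k\right) = 8 + \left(- 5 k + 3 j\right) = 8 - 5 k + 3 j$)
$T = 18$ ($T = 3 \cdot 6 = 18$)
$E{\left(I \right)} = -105$ ($E{\left(I \right)} = \left(-7\right) 18 + \left(8 - 5 + 3 \cdot 6\right) = -126 + \left(8 - 5 + 18\right) = -126 + 21 = -105$)
$\frac{327561 + E{\left(35 \right)}}{382197 - -91785} = \frac{327561 - 105}{382197 - -91785} = \frac{327456}{382197 + 91785} = \frac{327456}{473982} = 327456 \cdot \frac{1}{473982} = \frac{54576}{78997}$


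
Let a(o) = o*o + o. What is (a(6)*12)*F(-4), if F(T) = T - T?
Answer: 0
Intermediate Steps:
F(T) = 0
a(o) = o + o² (a(o) = o² + o = o + o²)
(a(6)*12)*F(-4) = ((6*(1 + 6))*12)*0 = ((6*7)*12)*0 = (42*12)*0 = 504*0 = 0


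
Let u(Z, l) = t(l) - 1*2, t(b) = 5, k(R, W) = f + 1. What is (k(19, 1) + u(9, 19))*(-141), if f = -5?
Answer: 141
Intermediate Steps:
k(R, W) = -4 (k(R, W) = -5 + 1 = -4)
u(Z, l) = 3 (u(Z, l) = 5 - 1*2 = 5 - 2 = 3)
(k(19, 1) + u(9, 19))*(-141) = (-4 + 3)*(-141) = -1*(-141) = 141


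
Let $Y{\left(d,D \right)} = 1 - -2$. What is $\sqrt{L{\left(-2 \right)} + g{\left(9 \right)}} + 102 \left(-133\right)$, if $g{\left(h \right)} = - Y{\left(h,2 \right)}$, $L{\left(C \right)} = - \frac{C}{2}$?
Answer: $-13566 + i \sqrt{2} \approx -13566.0 + 1.4142 i$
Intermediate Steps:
$L{\left(C \right)} = - \frac{C}{2}$
$Y{\left(d,D \right)} = 3$ ($Y{\left(d,D \right)} = 1 + 2 = 3$)
$g{\left(h \right)} = -3$ ($g{\left(h \right)} = \left(-1\right) 3 = -3$)
$\sqrt{L{\left(-2 \right)} + g{\left(9 \right)}} + 102 \left(-133\right) = \sqrt{\left(- \frac{1}{2}\right) \left(-2\right) - 3} + 102 \left(-133\right) = \sqrt{1 - 3} - 13566 = \sqrt{-2} - 13566 = i \sqrt{2} - 13566 = -13566 + i \sqrt{2}$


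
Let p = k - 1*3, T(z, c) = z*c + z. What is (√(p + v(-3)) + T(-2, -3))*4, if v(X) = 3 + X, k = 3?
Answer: 16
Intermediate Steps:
T(z, c) = z + c*z (T(z, c) = c*z + z = z + c*z)
p = 0 (p = 3 - 1*3 = 3 - 3 = 0)
(√(p + v(-3)) + T(-2, -3))*4 = (√(0 + (3 - 3)) - 2*(1 - 3))*4 = (√(0 + 0) - 2*(-2))*4 = (√0 + 4)*4 = (0 + 4)*4 = 4*4 = 16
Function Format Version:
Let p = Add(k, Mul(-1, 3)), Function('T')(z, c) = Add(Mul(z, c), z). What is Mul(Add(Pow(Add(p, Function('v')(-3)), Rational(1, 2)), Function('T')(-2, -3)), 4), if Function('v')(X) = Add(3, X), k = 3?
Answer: 16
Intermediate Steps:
Function('T')(z, c) = Add(z, Mul(c, z)) (Function('T')(z, c) = Add(Mul(c, z), z) = Add(z, Mul(c, z)))
p = 0 (p = Add(3, Mul(-1, 3)) = Add(3, -3) = 0)
Mul(Add(Pow(Add(p, Function('v')(-3)), Rational(1, 2)), Function('T')(-2, -3)), 4) = Mul(Add(Pow(Add(0, Add(3, -3)), Rational(1, 2)), Mul(-2, Add(1, -3))), 4) = Mul(Add(Pow(Add(0, 0), Rational(1, 2)), Mul(-2, -2)), 4) = Mul(Add(Pow(0, Rational(1, 2)), 4), 4) = Mul(Add(0, 4), 4) = Mul(4, 4) = 16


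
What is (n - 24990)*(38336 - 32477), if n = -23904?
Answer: -286469946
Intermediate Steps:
(n - 24990)*(38336 - 32477) = (-23904 - 24990)*(38336 - 32477) = -48894*5859 = -286469946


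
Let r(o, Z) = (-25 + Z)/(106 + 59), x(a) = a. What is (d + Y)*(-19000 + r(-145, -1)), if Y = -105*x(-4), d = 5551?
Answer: -18719240246/165 ≈ -1.1345e+8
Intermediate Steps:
r(o, Z) = -5/33 + Z/165 (r(o, Z) = (-25 + Z)/165 = (-25 + Z)*(1/165) = -5/33 + Z/165)
Y = 420 (Y = -105*(-4) = 420)
(d + Y)*(-19000 + r(-145, -1)) = (5551 + 420)*(-19000 + (-5/33 + (1/165)*(-1))) = 5971*(-19000 + (-5/33 - 1/165)) = 5971*(-19000 - 26/165) = 5971*(-3135026/165) = -18719240246/165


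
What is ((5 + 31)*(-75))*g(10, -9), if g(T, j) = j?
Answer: 24300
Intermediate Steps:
((5 + 31)*(-75))*g(10, -9) = ((5 + 31)*(-75))*(-9) = (36*(-75))*(-9) = -2700*(-9) = 24300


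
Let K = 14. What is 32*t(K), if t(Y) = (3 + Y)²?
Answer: 9248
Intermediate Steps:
32*t(K) = 32*(3 + 14)² = 32*17² = 32*289 = 9248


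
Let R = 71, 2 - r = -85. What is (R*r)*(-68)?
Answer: -420036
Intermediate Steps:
r = 87 (r = 2 - 1*(-85) = 2 + 85 = 87)
(R*r)*(-68) = (71*87)*(-68) = 6177*(-68) = -420036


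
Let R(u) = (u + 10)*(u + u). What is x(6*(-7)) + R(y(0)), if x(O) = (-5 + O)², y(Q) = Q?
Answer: 2209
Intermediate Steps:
R(u) = 2*u*(10 + u) (R(u) = (10 + u)*(2*u) = 2*u*(10 + u))
x(6*(-7)) + R(y(0)) = (-5 + 6*(-7))² + 2*0*(10 + 0) = (-5 - 42)² + 2*0*10 = (-47)² + 0 = 2209 + 0 = 2209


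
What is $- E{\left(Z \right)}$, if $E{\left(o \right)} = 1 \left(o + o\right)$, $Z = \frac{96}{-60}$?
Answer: $\frac{16}{5} \approx 3.2$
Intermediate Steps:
$Z = - \frac{8}{5}$ ($Z = 96 \left(- \frac{1}{60}\right) = - \frac{8}{5} \approx -1.6$)
$E{\left(o \right)} = 2 o$ ($E{\left(o \right)} = 1 \cdot 2 o = 2 o$)
$- E{\left(Z \right)} = - \frac{2 \left(-8\right)}{5} = \left(-1\right) \left(- \frac{16}{5}\right) = \frac{16}{5}$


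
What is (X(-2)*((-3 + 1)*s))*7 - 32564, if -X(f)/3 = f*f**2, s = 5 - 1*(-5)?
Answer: -35924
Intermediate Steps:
s = 10 (s = 5 + 5 = 10)
X(f) = -3*f**3 (X(f) = -3*f*f**2 = -3*f**3)
(X(-2)*((-3 + 1)*s))*7 - 32564 = ((-3*(-2)**3)*((-3 + 1)*10))*7 - 32564 = ((-3*(-8))*(-2*10))*7 - 32564 = (24*(-20))*7 - 32564 = -480*7 - 32564 = -3360 - 32564 = -35924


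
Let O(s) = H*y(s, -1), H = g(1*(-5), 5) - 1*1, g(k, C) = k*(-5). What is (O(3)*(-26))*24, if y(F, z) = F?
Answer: -44928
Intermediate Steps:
g(k, C) = -5*k
H = 24 (H = -5*(-5) - 1*1 = -5*(-5) - 1 = 25 - 1 = 24)
O(s) = 24*s
(O(3)*(-26))*24 = ((24*3)*(-26))*24 = (72*(-26))*24 = -1872*24 = -44928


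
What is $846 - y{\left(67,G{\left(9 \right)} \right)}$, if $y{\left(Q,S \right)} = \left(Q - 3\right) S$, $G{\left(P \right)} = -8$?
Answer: $1358$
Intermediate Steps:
$y{\left(Q,S \right)} = S \left(-3 + Q\right)$ ($y{\left(Q,S \right)} = \left(-3 + Q\right) S = S \left(-3 + Q\right)$)
$846 - y{\left(67,G{\left(9 \right)} \right)} = 846 - - 8 \left(-3 + 67\right) = 846 - \left(-8\right) 64 = 846 - -512 = 846 + 512 = 1358$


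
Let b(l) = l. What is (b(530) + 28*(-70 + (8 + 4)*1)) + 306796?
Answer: 305702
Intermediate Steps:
(b(530) + 28*(-70 + (8 + 4)*1)) + 306796 = (530 + 28*(-70 + (8 + 4)*1)) + 306796 = (530 + 28*(-70 + 12*1)) + 306796 = (530 + 28*(-70 + 12)) + 306796 = (530 + 28*(-58)) + 306796 = (530 - 1624) + 306796 = -1094 + 306796 = 305702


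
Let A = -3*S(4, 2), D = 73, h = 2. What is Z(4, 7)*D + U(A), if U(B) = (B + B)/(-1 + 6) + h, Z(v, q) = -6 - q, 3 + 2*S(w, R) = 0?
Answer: -4726/5 ≈ -945.20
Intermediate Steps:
S(w, R) = -3/2 (S(w, R) = -3/2 + (½)*0 = -3/2 + 0 = -3/2)
A = 9/2 (A = -3*(-3/2) = 9/2 ≈ 4.5000)
U(B) = 2 + 2*B/5 (U(B) = (B + B)/(-1 + 6) + 2 = (2*B)/5 + 2 = (2*B)*(⅕) + 2 = 2*B/5 + 2 = 2 + 2*B/5)
Z(4, 7)*D + U(A) = (-6 - 1*7)*73 + (2 + (⅖)*(9/2)) = (-6 - 7)*73 + (2 + 9/5) = -13*73 + 19/5 = -949 + 19/5 = -4726/5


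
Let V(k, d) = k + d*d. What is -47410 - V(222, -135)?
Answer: -65857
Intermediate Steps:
V(k, d) = k + d²
-47410 - V(222, -135) = -47410 - (222 + (-135)²) = -47410 - (222 + 18225) = -47410 - 1*18447 = -47410 - 18447 = -65857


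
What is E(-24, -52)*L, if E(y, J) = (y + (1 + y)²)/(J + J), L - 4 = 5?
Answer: -4545/104 ≈ -43.702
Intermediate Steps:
L = 9 (L = 4 + 5 = 9)
E(y, J) = (y + (1 + y)²)/(2*J) (E(y, J) = (y + (1 + y)²)/((2*J)) = (y + (1 + y)²)*(1/(2*J)) = (y + (1 + y)²)/(2*J))
E(-24, -52)*L = ((½)*(-24 + (1 - 24)²)/(-52))*9 = ((½)*(-1/52)*(-24 + (-23)²))*9 = ((½)*(-1/52)*(-24 + 529))*9 = ((½)*(-1/52)*505)*9 = -505/104*9 = -4545/104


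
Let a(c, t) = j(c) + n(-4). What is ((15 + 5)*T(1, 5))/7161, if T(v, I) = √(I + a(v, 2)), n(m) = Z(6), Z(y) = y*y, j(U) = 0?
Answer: 20*√41/7161 ≈ 0.017883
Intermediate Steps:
Z(y) = y²
n(m) = 36 (n(m) = 6² = 36)
a(c, t) = 36 (a(c, t) = 0 + 36 = 36)
T(v, I) = √(36 + I) (T(v, I) = √(I + 36) = √(36 + I))
((15 + 5)*T(1, 5))/7161 = ((15 + 5)*√(36 + 5))/7161 = (20*√41)*(1/7161) = 20*√41/7161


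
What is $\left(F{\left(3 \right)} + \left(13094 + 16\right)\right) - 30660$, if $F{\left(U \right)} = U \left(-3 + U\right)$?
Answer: $-17550$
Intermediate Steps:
$\left(F{\left(3 \right)} + \left(13094 + 16\right)\right) - 30660 = \left(3 \left(-3 + 3\right) + \left(13094 + 16\right)\right) - 30660 = \left(3 \cdot 0 + 13110\right) - 30660 = \left(0 + 13110\right) - 30660 = 13110 - 30660 = -17550$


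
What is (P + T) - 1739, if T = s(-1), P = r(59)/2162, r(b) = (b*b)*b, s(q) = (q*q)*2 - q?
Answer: -3547853/2162 ≈ -1641.0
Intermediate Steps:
s(q) = -q + 2*q² (s(q) = q²*2 - q = 2*q² - q = -q + 2*q²)
r(b) = b³ (r(b) = b²*b = b³)
P = 205379/2162 (P = 59³/2162 = 205379*(1/2162) = 205379/2162 ≈ 94.995)
T = 3 (T = -(-1 + 2*(-1)) = -(-1 - 2) = -1*(-3) = 3)
(P + T) - 1739 = (205379/2162 + 3) - 1739 = 211865/2162 - 1739 = -3547853/2162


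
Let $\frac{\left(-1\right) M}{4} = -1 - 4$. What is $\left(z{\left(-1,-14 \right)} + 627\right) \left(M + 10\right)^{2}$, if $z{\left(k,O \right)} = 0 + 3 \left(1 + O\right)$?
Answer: $529200$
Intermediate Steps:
$M = 20$ ($M = - 4 \left(-1 - 4\right) = \left(-4\right) \left(-5\right) = 20$)
$z{\left(k,O \right)} = 3 + 3 O$ ($z{\left(k,O \right)} = 0 + \left(3 + 3 O\right) = 3 + 3 O$)
$\left(z{\left(-1,-14 \right)} + 627\right) \left(M + 10\right)^{2} = \left(\left(3 + 3 \left(-14\right)\right) + 627\right) \left(20 + 10\right)^{2} = \left(\left(3 - 42\right) + 627\right) 30^{2} = \left(-39 + 627\right) 900 = 588 \cdot 900 = 529200$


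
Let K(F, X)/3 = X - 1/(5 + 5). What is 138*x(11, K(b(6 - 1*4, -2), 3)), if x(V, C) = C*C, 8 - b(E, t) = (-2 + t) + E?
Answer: 522261/50 ≈ 10445.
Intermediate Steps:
b(E, t) = 10 - E - t (b(E, t) = 8 - ((-2 + t) + E) = 8 - (-2 + E + t) = 8 + (2 - E - t) = 10 - E - t)
K(F, X) = -3/10 + 3*X (K(F, X) = 3*(X - 1/(5 + 5)) = 3*(X - 1/10) = 3*(-1/10 + X) = -3/10 + 3*X)
x(V, C) = C**2
138*x(11, K(b(6 - 1*4, -2), 3)) = 138*(-3/10 + 3*3)**2 = 138*(-3/10 + 9)**2 = 138*(87/10)**2 = 138*(7569/100) = 522261/50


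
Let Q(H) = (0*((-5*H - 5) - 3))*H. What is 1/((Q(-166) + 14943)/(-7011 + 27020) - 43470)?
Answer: -1177/51163311 ≈ -2.3005e-5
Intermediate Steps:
Q(H) = 0 (Q(H) = (0*((-5 - 5*H) - 3))*H = (0*(-8 - 5*H))*H = 0*H = 0)
1/((Q(-166) + 14943)/(-7011 + 27020) - 43470) = 1/((0 + 14943)/(-7011 + 27020) - 43470) = 1/(14943/20009 - 43470) = 1/(14943*(1/20009) - 43470) = 1/(879/1177 - 43470) = 1/(-51163311/1177) = -1177/51163311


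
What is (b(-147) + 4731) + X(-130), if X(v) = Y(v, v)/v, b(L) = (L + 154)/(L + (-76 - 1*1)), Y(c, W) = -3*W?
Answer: 151295/32 ≈ 4728.0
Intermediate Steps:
b(L) = (154 + L)/(-77 + L) (b(L) = (154 + L)/(L + (-76 - 1)) = (154 + L)/(L - 77) = (154 + L)/(-77 + L))
X(v) = -3 (X(v) = (-3*v)/v = -3)
(b(-147) + 4731) + X(-130) = ((154 - 147)/(-77 - 147) + 4731) - 3 = (7/(-224) + 4731) - 3 = (-1/224*7 + 4731) - 3 = (-1/32 + 4731) - 3 = 151391/32 - 3 = 151295/32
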